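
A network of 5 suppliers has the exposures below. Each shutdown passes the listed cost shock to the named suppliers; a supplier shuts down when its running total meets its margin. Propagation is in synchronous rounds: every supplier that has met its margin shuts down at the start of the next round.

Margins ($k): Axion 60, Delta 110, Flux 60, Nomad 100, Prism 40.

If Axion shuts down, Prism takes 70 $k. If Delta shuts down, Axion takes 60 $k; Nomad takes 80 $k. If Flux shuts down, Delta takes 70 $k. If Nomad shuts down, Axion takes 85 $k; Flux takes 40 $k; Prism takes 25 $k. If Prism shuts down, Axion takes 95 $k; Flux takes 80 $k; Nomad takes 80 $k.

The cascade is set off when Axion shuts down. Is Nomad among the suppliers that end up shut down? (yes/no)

no

Round 1 — Axion shuts down (initial).
  Prism: +70 → 70 ≥ 40
Round 2 — Prism shuts down.
  Flux: +80 → 80 ≥ 60
  Nomad: +80 → 80 < 100
Round 3 — Flux shuts down.
  Delta: +70 → 70 < 110
No further shutdowns.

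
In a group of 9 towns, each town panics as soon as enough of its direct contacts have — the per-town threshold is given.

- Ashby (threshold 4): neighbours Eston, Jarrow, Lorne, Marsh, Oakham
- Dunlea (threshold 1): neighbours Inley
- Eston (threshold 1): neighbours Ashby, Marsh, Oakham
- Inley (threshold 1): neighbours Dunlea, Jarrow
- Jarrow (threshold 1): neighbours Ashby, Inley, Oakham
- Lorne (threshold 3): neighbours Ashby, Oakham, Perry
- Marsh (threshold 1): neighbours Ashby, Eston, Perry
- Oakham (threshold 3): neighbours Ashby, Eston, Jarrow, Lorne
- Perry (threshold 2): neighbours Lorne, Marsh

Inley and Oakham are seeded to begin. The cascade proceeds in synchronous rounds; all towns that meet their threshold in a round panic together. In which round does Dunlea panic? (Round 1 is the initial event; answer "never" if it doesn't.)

Round 1 — Inley, Oakham panic (initial).
Round 2 — checking thresholds:
  Ashby: 1 of 5 neighbours < 4, holds.
  Dunlea: 1 of 1 neighbours ≥ 1, panics.
  Eston: 1 of 3 neighbours ≥ 1, panics.
  Jarrow: 2 of 3 neighbours ≥ 1, panics.
  Lorne: 1 of 3 neighbours < 3, holds.
Round 3 — checking thresholds:
  Ashby: 3 of 5 neighbours < 4, holds.
  Lorne: 1 of 3 neighbours < 3, holds.
  Marsh: 1 of 3 neighbours ≥ 1, panics.
Round 4 — checking thresholds:
  Ashby: 4 of 5 neighbours ≥ 4, panics.
  Lorne: 1 of 3 neighbours < 3, holds.
  Perry: 1 of 2 neighbours < 2, holds.
Round 5 — no new panics; cascade stops.

2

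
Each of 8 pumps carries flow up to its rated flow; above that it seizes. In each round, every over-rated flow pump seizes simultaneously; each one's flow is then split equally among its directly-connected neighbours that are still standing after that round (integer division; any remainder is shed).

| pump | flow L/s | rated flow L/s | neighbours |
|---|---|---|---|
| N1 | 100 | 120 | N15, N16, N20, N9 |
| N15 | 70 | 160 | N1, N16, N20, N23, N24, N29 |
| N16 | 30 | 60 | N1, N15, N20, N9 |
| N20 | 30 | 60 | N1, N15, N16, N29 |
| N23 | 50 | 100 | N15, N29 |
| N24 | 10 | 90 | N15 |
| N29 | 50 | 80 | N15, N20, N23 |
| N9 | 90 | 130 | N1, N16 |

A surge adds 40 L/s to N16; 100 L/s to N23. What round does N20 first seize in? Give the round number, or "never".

3

Round 1 — N16 at 70 > 60; N23 at 150 > 100. N16, N23 seize.
  N16 sheds 70 L/s to N1, N15, N20, N9: 17 each (2 lost).
    N1: 100+17 = 117 ≤ 120
    N15: 70+17 = 87 ≤ 160
    N20: 30+17 = 47 ≤ 60
    N9: 90+17 = 107 ≤ 130
  N23 sheds 150 L/s to N15, N29: 75 each.
    N15: 87+75 = 162 > 160
    N29: 50+75 = 125 > 80
Round 2 — N15, N29 seize.
  N15 sheds 162 L/s to N1, N20, N24: 54 each.
    N1: 117+54 = 171 > 120
    N20: 47+54 = 101 > 60
    N24: 10+54 = 64 ≤ 90
  N29 sheds 125 L/s to N20: 125 each.
    N20: 101+125 = 226 > 60
Round 3 — N1, N20 seize.
  N1 sheds 171 L/s to N9: 171 each.
    N9: 107+171 = 278 > 130
  N20 sheds 226 L/s: no online neighbours, lost.
Round 4 — N9 seizes.
  N9 sheds 278 L/s: no online neighbours, lost.
No further seizures.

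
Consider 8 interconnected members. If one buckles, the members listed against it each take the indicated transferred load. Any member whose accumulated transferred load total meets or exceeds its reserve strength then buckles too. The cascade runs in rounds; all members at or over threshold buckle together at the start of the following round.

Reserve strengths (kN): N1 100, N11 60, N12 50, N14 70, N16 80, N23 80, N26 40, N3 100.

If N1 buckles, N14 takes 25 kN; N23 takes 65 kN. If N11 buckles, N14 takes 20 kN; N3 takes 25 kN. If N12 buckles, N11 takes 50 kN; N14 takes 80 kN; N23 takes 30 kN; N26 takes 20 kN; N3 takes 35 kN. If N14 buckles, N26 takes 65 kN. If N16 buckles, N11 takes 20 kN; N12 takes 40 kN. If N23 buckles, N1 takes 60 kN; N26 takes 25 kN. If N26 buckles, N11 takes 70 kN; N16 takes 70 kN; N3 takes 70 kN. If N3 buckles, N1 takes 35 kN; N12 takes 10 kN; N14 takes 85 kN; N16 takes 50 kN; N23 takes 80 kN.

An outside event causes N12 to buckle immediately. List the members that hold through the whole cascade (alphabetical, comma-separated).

Round 1 — N12 buckles (initial).
  N11: +50 → 50 < 60
  N14: +80 → 80 ≥ 70
  N23: +30 → 30 < 80
  N26: +20 → 20 < 40
  N3: +35 → 35 < 100
Round 2 — N14 buckles.
  N26: +65 → 85 ≥ 40
Round 3 — N26 buckles.
  N11: +70 → 120 ≥ 60
  N16: +70 → 70 < 80
  N3: +70 → 105 ≥ 100
Round 4 — N11, N3 buckle.
  N1: +35 → 35 < 100
  N16: +50 → 120 ≥ 80
  N23: +80 → 110 ≥ 80
Round 5 — N16, N23 buckle.
  N1: +60 → 95 < 100
No further bucklings.

N1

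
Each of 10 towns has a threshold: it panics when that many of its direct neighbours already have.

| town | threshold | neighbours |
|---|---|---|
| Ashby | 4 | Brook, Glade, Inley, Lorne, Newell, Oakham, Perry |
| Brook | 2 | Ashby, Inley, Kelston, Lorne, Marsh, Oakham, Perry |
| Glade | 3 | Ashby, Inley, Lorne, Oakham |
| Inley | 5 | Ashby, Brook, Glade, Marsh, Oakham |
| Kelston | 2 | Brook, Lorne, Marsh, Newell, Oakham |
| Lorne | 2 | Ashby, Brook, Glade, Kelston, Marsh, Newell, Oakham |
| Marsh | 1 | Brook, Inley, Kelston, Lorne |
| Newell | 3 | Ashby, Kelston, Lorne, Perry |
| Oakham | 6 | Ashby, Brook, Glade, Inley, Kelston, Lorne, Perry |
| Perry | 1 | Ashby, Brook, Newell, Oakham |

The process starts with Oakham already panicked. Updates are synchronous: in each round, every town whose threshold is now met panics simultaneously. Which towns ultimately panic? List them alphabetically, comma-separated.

Round 1 — Oakham panics (initial).
Round 2 — checking thresholds:
  Ashby: 1 of 7 neighbours < 4, holds.
  Brook: 1 of 7 neighbours < 2, holds.
  Glade: 1 of 4 neighbours < 3, holds.
  Inley: 1 of 5 neighbours < 5, holds.
  Kelston: 1 of 5 neighbours < 2, holds.
  Lorne: 1 of 7 neighbours < 2, holds.
  Perry: 1 of 4 neighbours ≥ 1, panics.
Round 3 — checking thresholds:
  Ashby: 2 of 7 neighbours < 4, holds.
  Brook: 2 of 7 neighbours ≥ 2, panics.
  Glade: 1 of 4 neighbours < 3, holds.
  Inley: 1 of 5 neighbours < 5, holds.
  Kelston: 1 of 5 neighbours < 2, holds.
  Lorne: 1 of 7 neighbours < 2, holds.
  Newell: 1 of 4 neighbours < 3, holds.
Round 4 — checking thresholds:
  Ashby: 3 of 7 neighbours < 4, holds.
  Glade: 1 of 4 neighbours < 3, holds.
  Inley: 2 of 5 neighbours < 5, holds.
  Kelston: 2 of 5 neighbours ≥ 2, panics.
  Lorne: 2 of 7 neighbours ≥ 2, panics.
  Marsh: 1 of 4 neighbours ≥ 1, panics.
  Newell: 1 of 4 neighbours < 3, holds.
Round 5 — checking thresholds:
  Ashby: 4 of 7 neighbours ≥ 4, panics.
  Glade: 2 of 4 neighbours < 3, holds.
  Inley: 3 of 5 neighbours < 5, holds.
  Newell: 3 of 4 neighbours ≥ 3, panics.
Round 6 — checking thresholds:
  Glade: 3 of 4 neighbours ≥ 3, panics.
  Inley: 4 of 5 neighbours < 5, holds.
Round 7 — checking thresholds:
  Inley: 5 of 5 neighbours ≥ 5, panics.
Round 8 — no new panics; cascade stops.

Ashby, Brook, Glade, Inley, Kelston, Lorne, Marsh, Newell, Oakham, Perry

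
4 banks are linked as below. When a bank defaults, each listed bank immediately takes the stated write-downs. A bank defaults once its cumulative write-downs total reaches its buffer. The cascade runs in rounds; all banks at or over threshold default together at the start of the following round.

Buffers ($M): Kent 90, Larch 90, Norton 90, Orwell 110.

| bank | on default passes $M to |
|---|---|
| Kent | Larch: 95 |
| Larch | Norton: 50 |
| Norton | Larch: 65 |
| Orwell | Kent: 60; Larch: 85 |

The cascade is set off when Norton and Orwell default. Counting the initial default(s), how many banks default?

3

Round 1 — Norton, Orwell default (initial).
  Kent: +60 → 60 < 90
  Larch: +65+85 → 150 ≥ 90
Round 2 — Larch defaults.
No further defaults.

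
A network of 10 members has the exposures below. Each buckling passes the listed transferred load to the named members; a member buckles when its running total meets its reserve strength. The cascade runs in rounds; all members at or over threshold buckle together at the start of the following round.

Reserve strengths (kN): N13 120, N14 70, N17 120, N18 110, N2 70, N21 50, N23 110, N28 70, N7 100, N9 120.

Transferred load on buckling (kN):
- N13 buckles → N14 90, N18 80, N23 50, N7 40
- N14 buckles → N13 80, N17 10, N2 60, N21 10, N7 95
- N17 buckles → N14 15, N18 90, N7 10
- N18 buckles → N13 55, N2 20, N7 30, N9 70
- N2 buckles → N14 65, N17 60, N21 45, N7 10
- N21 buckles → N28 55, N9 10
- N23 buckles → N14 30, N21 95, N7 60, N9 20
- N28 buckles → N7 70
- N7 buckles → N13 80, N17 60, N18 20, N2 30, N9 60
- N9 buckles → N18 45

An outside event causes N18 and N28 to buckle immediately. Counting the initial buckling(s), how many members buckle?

Round 1 — N18, N28 buckle (initial).
  N13: +55 → 55 < 120
  N2: +20 → 20 < 70
  N7: +30+70 → 100 ≥ 100
  N9: +70 → 70 < 120
Round 2 — N7 buckles.
  N13: +80 → 135 ≥ 120
  N17: +60 → 60 < 120
  N2: +30 → 50 < 70
  N9: +60 → 130 ≥ 120
Round 3 — N13, N9 buckle.
  N14: +90 → 90 ≥ 70
  N23: +50 → 50 < 110
Round 4 — N14 buckles.
  N17: +10 → 70 < 120
  N2: +60 → 110 ≥ 70
  N21: +10 → 10 < 50
Round 5 — N2 buckles.
  N17: +60 → 130 ≥ 120
  N21: +45 → 55 ≥ 50
Round 6 — N17, N21 buckle.
No further bucklings.

9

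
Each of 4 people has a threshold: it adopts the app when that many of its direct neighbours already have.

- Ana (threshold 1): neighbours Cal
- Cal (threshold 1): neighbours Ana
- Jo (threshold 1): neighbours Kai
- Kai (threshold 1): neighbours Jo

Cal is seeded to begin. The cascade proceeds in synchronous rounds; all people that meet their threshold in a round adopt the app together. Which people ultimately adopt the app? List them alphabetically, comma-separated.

Round 1 — Cal adopts the app (initial).
Round 2 — checking thresholds:
  Ana: 1 of 1 neighbours ≥ 1, adopts the app.
Round 3 — no new adoptions; cascade stops.

Ana, Cal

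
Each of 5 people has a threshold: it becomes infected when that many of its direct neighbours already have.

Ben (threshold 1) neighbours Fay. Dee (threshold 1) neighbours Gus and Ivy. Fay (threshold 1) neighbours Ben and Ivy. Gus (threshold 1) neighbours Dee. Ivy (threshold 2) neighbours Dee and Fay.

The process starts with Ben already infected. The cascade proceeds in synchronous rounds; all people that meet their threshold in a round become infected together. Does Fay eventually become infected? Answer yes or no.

yes

Round 1 — Ben becomes infected (initial).
Round 2 — checking thresholds:
  Fay: 1 of 2 neighbours ≥ 1, becomes infected.
Round 3 — no new infections; cascade stops.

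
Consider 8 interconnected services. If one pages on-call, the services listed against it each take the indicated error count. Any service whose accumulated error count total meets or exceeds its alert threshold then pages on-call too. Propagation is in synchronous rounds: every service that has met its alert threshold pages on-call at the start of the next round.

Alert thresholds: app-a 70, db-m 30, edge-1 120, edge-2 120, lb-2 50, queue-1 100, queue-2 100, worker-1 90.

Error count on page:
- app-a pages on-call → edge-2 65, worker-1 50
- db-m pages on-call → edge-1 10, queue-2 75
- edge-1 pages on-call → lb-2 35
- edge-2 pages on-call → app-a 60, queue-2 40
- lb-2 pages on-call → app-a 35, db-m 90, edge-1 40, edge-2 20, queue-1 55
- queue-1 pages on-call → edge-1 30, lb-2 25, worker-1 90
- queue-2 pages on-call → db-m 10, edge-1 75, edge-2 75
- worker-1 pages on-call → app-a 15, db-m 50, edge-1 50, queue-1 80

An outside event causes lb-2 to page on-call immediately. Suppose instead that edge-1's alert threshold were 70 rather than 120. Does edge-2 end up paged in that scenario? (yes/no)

no

With edge-1's alert threshold at 70:
Round 1 — lb-2 pages on-call (initial).
  app-a: +35 → 35 < 70
  db-m: +90 → 90 ≥ 30
  edge-1: +40 → 40 < 70
  edge-2: +20 → 20 < 120
  queue-1: +55 → 55 < 100
Round 2 — db-m pages on-call.
  edge-1: +10 → 50 < 70
  queue-2: +75 → 75 < 100
No further pages.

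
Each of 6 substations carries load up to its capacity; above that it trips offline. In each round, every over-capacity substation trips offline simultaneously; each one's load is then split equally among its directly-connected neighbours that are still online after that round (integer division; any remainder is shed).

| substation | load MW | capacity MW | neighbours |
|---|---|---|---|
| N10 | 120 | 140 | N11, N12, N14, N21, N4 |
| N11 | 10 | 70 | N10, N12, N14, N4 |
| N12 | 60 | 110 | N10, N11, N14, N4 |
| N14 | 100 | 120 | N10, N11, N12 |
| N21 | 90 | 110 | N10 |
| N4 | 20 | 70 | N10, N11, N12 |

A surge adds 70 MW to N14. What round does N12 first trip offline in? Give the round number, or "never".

2

Round 1 — N14 at 170 > 120. N14 trips offline.
  N14 sheds 170 MW to N10, N11, N12: 56 each (2 lost).
    N10: 120+56 = 176 > 140
    N11: 10+56 = 66 ≤ 70
    N12: 60+56 = 116 > 110
Round 2 — N10, N12 trip offline.
  N10 sheds 176 MW to N11, N21, N4: 58 each (2 lost).
    N11: 66+58 = 124 > 70
    N21: 90+58 = 148 > 110
    N4: 20+58 = 78 > 70
  N12 sheds 116 MW to N11, N4: 58 each.
    N11: 124+58 = 182 > 70
    N4: 78+58 = 136 > 70
Round 3 — N11, N21, N4 trip offline.
  N11 sheds 182 MW: no online neighbours, lost.
  N21 sheds 148 MW: no online neighbours, lost.
  N4 sheds 136 MW: no online neighbours, lost.
No further trips.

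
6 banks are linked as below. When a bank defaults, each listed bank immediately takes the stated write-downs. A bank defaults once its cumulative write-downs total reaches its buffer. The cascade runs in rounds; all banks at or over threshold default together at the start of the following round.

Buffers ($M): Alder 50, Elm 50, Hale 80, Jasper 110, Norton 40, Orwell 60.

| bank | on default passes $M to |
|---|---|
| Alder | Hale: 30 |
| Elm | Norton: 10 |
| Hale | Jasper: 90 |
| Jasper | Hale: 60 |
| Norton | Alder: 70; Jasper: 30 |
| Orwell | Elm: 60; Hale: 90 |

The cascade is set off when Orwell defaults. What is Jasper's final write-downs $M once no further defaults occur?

90

Round 1 — Orwell defaults (initial).
  Elm: +60 → 60 ≥ 50
  Hale: +90 → 90 ≥ 80
Round 2 — Elm, Hale default.
  Jasper: +90 → 90 < 110
  Norton: +10 → 10 < 40
No further defaults.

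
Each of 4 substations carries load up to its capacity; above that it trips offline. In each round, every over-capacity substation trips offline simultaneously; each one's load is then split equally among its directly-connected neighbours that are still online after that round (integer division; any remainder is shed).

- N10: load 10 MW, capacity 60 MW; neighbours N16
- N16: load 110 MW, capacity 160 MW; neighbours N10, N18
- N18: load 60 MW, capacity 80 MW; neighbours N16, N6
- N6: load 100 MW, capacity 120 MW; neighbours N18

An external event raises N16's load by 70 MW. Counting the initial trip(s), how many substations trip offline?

4

Round 1 — N16 at 180 > 160. N16 trips offline.
  N16 sheds 180 MW to N10, N18: 90 each.
    N10: 10+90 = 100 > 60
    N18: 60+90 = 150 > 80
Round 2 — N10, N18 trip offline.
  N10 sheds 100 MW: no online neighbours, lost.
  N18 sheds 150 MW to N6: 150 each.
    N6: 100+150 = 250 > 120
Round 3 — N6 trips offline.
  N6 sheds 250 MW: no online neighbours, lost.
No further trips.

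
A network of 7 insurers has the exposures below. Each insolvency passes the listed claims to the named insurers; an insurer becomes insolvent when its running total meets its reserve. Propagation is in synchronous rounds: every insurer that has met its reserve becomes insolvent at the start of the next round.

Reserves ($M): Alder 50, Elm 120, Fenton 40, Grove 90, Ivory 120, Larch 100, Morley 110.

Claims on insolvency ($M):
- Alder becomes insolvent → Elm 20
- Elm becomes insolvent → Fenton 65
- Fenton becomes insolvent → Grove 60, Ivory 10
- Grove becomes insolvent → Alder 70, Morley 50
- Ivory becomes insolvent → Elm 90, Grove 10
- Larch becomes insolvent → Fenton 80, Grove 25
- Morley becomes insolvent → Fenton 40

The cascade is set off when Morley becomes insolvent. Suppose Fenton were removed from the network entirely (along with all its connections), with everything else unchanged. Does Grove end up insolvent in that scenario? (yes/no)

no

With Fenton removed:
Round 1 — Morley becomes insolvent (initial).
No further insolvencies.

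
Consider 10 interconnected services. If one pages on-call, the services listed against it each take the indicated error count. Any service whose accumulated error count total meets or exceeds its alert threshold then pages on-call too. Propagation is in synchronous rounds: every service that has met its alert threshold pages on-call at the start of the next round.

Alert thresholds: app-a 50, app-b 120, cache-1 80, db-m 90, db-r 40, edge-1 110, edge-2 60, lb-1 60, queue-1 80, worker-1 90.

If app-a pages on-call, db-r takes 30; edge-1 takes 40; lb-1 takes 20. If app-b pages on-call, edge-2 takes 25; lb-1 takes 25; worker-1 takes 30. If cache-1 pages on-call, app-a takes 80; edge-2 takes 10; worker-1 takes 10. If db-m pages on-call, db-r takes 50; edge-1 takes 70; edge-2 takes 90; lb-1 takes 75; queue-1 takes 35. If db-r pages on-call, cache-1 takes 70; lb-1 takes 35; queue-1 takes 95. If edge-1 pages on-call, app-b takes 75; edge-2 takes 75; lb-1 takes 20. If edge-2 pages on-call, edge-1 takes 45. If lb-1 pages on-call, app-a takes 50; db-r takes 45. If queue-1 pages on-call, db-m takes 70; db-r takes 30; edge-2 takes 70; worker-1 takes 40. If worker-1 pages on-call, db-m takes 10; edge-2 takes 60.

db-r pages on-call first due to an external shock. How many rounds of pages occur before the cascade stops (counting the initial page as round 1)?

3

Round 1 — db-r pages on-call (initial).
  cache-1: +70 → 70 < 80
  lb-1: +35 → 35 < 60
  queue-1: +95 → 95 ≥ 80
Round 2 — queue-1 pages on-call.
  db-m: +70 → 70 < 90
  edge-2: +70 → 70 ≥ 60
  worker-1: +40 → 40 < 90
Round 3 — edge-2 pages on-call.
  edge-1: +45 → 45 < 110
No further pages.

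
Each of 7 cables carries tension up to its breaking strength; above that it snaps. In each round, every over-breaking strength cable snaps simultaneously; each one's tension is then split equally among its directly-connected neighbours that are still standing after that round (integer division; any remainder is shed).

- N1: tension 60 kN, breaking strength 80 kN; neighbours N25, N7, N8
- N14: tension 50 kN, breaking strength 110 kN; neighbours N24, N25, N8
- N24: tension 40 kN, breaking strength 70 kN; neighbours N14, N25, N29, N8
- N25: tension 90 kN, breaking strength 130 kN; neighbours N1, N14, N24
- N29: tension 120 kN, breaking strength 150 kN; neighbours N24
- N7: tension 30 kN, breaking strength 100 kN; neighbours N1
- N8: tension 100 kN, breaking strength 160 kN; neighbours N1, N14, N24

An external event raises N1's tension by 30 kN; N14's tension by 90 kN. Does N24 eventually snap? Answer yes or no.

yes

Round 1 — N1 at 90 > 80; N14 at 140 > 110. N1, N14 snap.
  N1 sheds 90 kN to N25, N7, N8: 30 each.
    N25: 90+30 = 120 ≤ 130
    N7: 30+30 = 60 ≤ 100
    N8: 100+30 = 130 ≤ 160
  N14 sheds 140 kN to N24, N25, N8: 46 each (2 lost).
    N24: 40+46 = 86 > 70
    N25: 120+46 = 166 > 130
    N8: 130+46 = 176 > 160
Round 2 — N24, N25, N8 snap.
  N24 sheds 86 kN to N29: 86 each.
    N29: 120+86 = 206 > 150
  N25 sheds 166 kN: no online neighbours, lost.
  N8 sheds 176 kN: no online neighbours, lost.
Round 3 — N29 snaps.
  N29 sheds 206 kN: no online neighbours, lost.
No further breaks.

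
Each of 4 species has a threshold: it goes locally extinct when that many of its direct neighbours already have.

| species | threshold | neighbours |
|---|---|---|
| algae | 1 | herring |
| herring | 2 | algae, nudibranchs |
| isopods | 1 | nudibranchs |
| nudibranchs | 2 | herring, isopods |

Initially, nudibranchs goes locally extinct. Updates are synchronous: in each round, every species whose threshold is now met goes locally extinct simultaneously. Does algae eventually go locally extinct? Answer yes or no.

Round 1 — nudibranchs goes locally extinct (initial).
Round 2 — checking thresholds:
  herring: 1 of 2 neighbours < 2, holds.
  isopods: 1 of 1 neighbours ≥ 1, goes locally extinct.
Round 3 — no new extinctions; cascade stops.

no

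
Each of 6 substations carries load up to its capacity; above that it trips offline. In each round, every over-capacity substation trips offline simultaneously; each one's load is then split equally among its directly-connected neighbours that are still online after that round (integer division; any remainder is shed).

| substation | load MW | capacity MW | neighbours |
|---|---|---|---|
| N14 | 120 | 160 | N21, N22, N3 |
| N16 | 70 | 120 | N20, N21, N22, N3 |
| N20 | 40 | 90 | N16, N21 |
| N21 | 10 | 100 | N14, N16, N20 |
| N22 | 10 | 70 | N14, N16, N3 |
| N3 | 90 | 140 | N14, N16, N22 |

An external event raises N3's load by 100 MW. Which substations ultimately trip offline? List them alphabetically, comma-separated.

Round 1 — N3 at 190 > 140. N3 trips offline.
  N3 sheds 190 MW to N14, N16, N22: 63 each (1 lost).
    N14: 120+63 = 183 > 160
    N16: 70+63 = 133 > 120
    N22: 10+63 = 73 > 70
Round 2 — N14, N16, N22 trip offline.
  N14 sheds 183 MW to N21: 183 each.
    N21: 10+183 = 193 > 100
  N16 sheds 133 MW to N20, N21: 66 each (1 lost).
    N20: 40+66 = 106 > 90
    N21: 193+66 = 259 > 100
  N22 sheds 73 MW: no online neighbours, lost.
Round 3 — N20, N21 trip offline.
  N20 sheds 106 MW: no online neighbours, lost.
  N21 sheds 259 MW: no online neighbours, lost.
No further trips.

N14, N16, N20, N21, N22, N3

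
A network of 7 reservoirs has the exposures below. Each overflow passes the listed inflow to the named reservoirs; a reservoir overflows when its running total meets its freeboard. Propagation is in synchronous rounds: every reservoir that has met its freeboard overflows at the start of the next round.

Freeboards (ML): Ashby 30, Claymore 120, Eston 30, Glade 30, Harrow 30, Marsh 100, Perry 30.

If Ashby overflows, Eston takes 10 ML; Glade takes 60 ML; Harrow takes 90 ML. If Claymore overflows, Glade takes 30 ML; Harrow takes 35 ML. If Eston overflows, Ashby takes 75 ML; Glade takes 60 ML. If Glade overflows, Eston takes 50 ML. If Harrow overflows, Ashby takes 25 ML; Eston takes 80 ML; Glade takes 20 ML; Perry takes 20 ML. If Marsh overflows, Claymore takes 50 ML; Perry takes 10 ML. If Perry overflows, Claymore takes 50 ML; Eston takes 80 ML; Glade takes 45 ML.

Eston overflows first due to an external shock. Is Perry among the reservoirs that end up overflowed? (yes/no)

Round 1 — Eston overflows (initial).
  Ashby: +75 → 75 ≥ 30
  Glade: +60 → 60 ≥ 30
Round 2 — Ashby, Glade overflow.
  Harrow: +90 → 90 ≥ 30
Round 3 — Harrow overflows.
  Perry: +20 → 20 < 30
No further overflows.

no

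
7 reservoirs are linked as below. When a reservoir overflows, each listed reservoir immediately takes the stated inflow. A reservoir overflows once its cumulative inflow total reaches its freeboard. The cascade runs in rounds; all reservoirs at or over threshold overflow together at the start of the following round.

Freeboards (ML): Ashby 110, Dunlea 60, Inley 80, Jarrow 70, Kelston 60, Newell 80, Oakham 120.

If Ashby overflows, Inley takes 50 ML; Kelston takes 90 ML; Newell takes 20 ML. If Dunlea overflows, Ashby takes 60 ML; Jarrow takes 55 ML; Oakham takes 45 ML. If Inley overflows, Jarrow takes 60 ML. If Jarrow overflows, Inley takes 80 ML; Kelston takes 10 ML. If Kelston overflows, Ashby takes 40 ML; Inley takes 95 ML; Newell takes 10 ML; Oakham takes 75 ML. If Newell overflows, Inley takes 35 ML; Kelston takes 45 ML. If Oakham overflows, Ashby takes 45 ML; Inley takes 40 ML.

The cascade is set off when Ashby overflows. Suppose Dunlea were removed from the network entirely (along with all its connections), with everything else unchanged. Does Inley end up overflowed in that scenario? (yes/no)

With Dunlea removed:
Round 1 — Ashby overflows (initial).
  Inley: +50 → 50 < 80
  Kelston: +90 → 90 ≥ 60
  Newell: +20 → 20 < 80
Round 2 — Kelston overflows.
  Inley: +95 → 145 ≥ 80
  Newell: +10 → 30 < 80
  Oakham: +75 → 75 < 120
Round 3 — Inley overflows.
  Jarrow: +60 → 60 < 70
No further overflows.

yes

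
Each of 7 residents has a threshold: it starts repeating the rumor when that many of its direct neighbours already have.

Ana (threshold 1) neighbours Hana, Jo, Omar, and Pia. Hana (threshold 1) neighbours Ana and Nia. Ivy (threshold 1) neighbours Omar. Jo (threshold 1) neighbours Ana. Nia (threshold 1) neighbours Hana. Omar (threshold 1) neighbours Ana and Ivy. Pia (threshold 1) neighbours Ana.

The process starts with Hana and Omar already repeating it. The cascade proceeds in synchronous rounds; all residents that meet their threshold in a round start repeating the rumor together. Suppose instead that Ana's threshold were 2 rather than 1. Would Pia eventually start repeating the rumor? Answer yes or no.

yes

With Ana's threshold at 2:
Round 1 — Hana, Omar start repeating the rumor (initial).
Round 2 — checking thresholds:
  Ana: 2 of 4 neighbours ≥ 2, starts repeating the rumor.
  Ivy: 1 of 1 neighbours ≥ 1, starts repeating the rumor.
  Nia: 1 of 1 neighbours ≥ 1, starts repeating the rumor.
Round 3 — checking thresholds:
  Jo: 1 of 1 neighbours ≥ 1, starts repeating the rumor.
  Pia: 1 of 1 neighbours ≥ 1, starts repeating the rumor.
Round 4 — no new spreads; cascade stops.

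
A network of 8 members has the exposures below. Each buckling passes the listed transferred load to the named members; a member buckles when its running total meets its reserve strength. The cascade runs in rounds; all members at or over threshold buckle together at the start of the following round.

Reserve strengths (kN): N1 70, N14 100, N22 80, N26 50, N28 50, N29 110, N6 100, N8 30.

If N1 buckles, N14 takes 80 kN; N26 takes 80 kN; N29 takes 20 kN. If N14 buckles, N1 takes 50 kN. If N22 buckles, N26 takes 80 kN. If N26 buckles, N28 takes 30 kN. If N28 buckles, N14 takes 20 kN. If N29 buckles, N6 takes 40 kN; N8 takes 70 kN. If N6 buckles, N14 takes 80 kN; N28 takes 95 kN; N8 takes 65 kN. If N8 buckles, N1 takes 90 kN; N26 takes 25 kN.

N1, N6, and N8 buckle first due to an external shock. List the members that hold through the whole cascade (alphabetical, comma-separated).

Round 1 — N1, N6, N8 buckle (initial).
  N14: +80+80 → 160 ≥ 100
  N26: +80+25 → 105 ≥ 50
  N28: +95 → 95 ≥ 50
  N29: +20 → 20 < 110
Round 2 — N14, N26, N28 buckle.
No further bucklings.

N22, N29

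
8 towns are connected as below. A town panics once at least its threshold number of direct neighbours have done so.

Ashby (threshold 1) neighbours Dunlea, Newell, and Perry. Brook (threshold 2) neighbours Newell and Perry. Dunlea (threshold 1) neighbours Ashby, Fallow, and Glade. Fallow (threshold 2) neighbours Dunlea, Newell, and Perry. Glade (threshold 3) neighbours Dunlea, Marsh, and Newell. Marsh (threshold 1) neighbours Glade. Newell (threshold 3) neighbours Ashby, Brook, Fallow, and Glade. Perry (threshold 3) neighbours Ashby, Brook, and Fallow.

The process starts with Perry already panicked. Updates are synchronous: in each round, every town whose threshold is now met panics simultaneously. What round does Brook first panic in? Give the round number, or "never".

Round 1 — Perry panics (initial).
Round 2 — checking thresholds:
  Ashby: 1 of 3 neighbours ≥ 1, panics.
  Brook: 1 of 2 neighbours < 2, holds.
  Fallow: 1 of 3 neighbours < 2, holds.
Round 3 — checking thresholds:
  Brook: 1 of 2 neighbours < 2, holds.
  Dunlea: 1 of 3 neighbours ≥ 1, panics.
  Fallow: 1 of 3 neighbours < 2, holds.
  Newell: 1 of 4 neighbours < 3, holds.
Round 4 — checking thresholds:
  Brook: 1 of 2 neighbours < 2, holds.
  Fallow: 2 of 3 neighbours ≥ 2, panics.
  Glade: 1 of 3 neighbours < 3, holds.
  Newell: 1 of 4 neighbours < 3, holds.
Round 5 — no new panics; cascade stops.

never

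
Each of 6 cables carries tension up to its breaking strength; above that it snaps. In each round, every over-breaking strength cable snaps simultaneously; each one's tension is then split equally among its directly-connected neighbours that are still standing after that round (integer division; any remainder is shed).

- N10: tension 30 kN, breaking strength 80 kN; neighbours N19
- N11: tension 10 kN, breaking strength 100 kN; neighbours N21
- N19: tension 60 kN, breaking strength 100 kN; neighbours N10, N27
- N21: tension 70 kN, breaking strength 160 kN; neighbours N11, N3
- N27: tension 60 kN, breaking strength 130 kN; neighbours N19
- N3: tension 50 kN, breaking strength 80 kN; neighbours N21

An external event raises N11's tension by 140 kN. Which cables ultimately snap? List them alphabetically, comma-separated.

Round 1 — N11 at 150 > 100. N11 snaps.
  N11 sheds 150 kN to N21: 150 each.
    N21: 70+150 = 220 > 160
Round 2 — N21 snaps.
  N21 sheds 220 kN to N3: 220 each.
    N3: 50+220 = 270 > 80
Round 3 — N3 snaps.
  N3 sheds 270 kN: no online neighbours, lost.
No further breaks.

N11, N21, N3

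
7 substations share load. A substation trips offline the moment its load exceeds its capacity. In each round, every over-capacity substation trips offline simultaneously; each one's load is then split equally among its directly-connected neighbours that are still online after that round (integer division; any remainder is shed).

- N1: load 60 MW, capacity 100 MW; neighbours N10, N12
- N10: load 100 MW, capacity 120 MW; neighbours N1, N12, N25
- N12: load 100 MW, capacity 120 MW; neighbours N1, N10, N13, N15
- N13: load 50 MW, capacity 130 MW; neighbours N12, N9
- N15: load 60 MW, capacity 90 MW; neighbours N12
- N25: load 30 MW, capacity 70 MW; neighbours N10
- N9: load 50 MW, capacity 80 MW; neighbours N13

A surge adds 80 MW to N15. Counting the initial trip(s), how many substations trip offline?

Round 1 — N15 at 140 > 90. N15 trips offline.
  N15 sheds 140 MW to N12: 140 each.
    N12: 100+140 = 240 > 120
Round 2 — N12 trips offline.
  N12 sheds 240 MW to N1, N10, N13: 80 each.
    N1: 60+80 = 140 > 100
    N10: 100+80 = 180 > 120
    N13: 50+80 = 130 ≤ 130
Round 3 — N1, N10 trip offline.
  N1 sheds 140 MW: no online neighbours, lost.
  N10 sheds 180 MW to N25: 180 each.
    N25: 30+180 = 210 > 70
Round 4 — N25 trips offline.
  N25 sheds 210 MW: no online neighbours, lost.
No further trips.

5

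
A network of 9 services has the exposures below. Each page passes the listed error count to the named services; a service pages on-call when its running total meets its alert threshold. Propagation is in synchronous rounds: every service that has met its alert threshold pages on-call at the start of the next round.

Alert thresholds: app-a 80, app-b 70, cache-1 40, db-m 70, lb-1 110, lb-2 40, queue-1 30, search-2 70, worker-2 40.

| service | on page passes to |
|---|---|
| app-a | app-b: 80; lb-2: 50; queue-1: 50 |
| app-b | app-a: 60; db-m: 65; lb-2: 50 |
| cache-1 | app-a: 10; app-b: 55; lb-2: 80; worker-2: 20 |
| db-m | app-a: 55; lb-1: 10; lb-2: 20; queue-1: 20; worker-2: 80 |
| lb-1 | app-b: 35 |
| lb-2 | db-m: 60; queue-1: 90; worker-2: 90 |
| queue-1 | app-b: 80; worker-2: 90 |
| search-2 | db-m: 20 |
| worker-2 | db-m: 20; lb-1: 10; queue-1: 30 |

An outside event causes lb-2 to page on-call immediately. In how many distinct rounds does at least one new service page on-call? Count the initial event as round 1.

Round 1 — lb-2 pages on-call (initial).
  db-m: +60 → 60 < 70
  queue-1: +90 → 90 ≥ 30
  worker-2: +90 → 90 ≥ 40
Round 2 — queue-1, worker-2 page on-call.
  app-b: +80 → 80 ≥ 70
  db-m: +20 → 80 ≥ 70
  lb-1: +10 → 10 < 110
Round 3 — app-b, db-m page on-call.
  app-a: +60+55 → 115 ≥ 80
  lb-1: +10 → 20 < 110
Round 4 — app-a pages on-call.
No further pages.

4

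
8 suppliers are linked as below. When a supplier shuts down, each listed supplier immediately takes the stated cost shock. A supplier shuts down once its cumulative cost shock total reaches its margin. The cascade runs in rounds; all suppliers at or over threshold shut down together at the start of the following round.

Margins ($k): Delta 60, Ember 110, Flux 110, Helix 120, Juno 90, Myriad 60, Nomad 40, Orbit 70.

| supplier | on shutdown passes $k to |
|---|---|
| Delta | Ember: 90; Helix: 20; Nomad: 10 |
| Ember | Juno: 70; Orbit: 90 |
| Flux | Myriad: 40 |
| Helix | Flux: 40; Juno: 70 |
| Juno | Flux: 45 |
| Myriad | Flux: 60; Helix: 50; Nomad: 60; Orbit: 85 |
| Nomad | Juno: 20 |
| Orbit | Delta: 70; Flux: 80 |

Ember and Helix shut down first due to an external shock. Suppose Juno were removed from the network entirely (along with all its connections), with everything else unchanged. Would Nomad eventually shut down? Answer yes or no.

With Juno removed:
Round 1 — Ember, Helix shut down (initial).
  Flux: +40 → 40 < 110
  Orbit: +90 → 90 ≥ 70
Round 2 — Orbit shuts down.
  Delta: +70 → 70 ≥ 60
  Flux: +80 → 120 ≥ 110
Round 3 — Delta, Flux shut down.
  Myriad: +40 → 40 < 60
  Nomad: +10 → 10 < 40
No further shutdowns.

no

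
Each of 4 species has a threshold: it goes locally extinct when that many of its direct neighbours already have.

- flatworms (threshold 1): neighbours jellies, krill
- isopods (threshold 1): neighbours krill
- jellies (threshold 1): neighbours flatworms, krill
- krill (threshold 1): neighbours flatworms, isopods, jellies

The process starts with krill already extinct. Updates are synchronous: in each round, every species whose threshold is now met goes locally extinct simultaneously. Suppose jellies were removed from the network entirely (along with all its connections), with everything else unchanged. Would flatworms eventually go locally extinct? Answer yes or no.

yes

With jellies removed:
Round 1 — krill goes locally extinct (initial).
Round 2 — checking thresholds:
  flatworms: 1 of 1 neighbours ≥ 1, goes locally extinct.
  isopods: 1 of 1 neighbours ≥ 1, goes locally extinct.
Round 3 — no new extinctions; cascade stops.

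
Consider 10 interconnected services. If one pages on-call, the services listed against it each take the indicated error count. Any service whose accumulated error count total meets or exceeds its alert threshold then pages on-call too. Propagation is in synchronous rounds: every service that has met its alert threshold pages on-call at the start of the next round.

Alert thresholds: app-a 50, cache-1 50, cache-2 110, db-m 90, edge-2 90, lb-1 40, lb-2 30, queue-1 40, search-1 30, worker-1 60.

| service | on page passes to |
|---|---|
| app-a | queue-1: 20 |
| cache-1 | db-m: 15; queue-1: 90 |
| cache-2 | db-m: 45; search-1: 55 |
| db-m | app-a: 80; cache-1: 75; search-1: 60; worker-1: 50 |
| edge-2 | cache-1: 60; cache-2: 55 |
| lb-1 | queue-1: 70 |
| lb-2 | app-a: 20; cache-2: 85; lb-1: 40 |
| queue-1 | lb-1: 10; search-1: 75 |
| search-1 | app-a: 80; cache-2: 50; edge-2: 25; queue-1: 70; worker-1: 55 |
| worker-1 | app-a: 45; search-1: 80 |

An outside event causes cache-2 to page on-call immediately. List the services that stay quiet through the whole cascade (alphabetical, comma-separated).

Round 1 — cache-2 pages on-call (initial).
  db-m: +45 → 45 < 90
  search-1: +55 → 55 ≥ 30
Round 2 — search-1 pages on-call.
  app-a: +80 → 80 ≥ 50
  edge-2: +25 → 25 < 90
  queue-1: +70 → 70 ≥ 40
  worker-1: +55 → 55 < 60
Round 3 — app-a, queue-1 page on-call.
  lb-1: +10 → 10 < 40
No further pages.

cache-1, db-m, edge-2, lb-1, lb-2, worker-1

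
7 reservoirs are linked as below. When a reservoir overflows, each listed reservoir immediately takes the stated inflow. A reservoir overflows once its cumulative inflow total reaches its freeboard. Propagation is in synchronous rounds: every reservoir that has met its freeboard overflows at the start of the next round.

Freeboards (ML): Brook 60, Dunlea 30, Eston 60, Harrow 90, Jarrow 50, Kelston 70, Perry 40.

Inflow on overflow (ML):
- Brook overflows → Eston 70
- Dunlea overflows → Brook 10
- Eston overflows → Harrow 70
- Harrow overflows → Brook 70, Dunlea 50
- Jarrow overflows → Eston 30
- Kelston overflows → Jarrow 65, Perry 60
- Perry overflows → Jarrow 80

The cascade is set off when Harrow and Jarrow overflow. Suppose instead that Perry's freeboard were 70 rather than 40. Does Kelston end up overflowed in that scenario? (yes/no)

no

With Perry's freeboard at 70:
Round 1 — Harrow, Jarrow overflow (initial).
  Brook: +70 → 70 ≥ 60
  Dunlea: +50 → 50 ≥ 30
  Eston: +30 → 30 < 60
Round 2 — Brook, Dunlea overflow.
  Eston: +70 → 100 ≥ 60
Round 3 — Eston overflows.
No further overflows.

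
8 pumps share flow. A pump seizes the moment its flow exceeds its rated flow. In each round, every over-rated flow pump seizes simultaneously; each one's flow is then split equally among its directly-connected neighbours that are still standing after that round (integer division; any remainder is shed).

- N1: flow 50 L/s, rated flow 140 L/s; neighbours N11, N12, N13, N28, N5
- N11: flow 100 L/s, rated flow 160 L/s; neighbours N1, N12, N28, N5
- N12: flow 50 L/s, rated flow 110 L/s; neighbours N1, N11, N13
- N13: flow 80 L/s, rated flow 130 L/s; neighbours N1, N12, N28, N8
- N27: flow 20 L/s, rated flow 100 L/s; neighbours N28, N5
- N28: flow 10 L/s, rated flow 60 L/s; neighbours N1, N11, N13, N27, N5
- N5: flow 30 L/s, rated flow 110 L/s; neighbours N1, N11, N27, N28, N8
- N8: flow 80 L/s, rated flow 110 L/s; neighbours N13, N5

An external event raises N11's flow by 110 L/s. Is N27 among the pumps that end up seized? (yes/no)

no

Round 1 — N11 at 210 > 160. N11 seizes.
  N11 sheds 210 L/s to N1, N12, N28, N5: 52 each (2 lost).
    N1: 50+52 = 102 ≤ 140
    N12: 50+52 = 102 ≤ 110
    N28: 10+52 = 62 > 60
    N5: 30+52 = 82 ≤ 110
Round 2 — N28 seizes.
  N28 sheds 62 L/s to N1, N13, N27, N5: 15 each (2 lost).
    N1: 102+15 = 117 ≤ 140
    N13: 80+15 = 95 ≤ 130
    N27: 20+15 = 35 ≤ 100
    N5: 82+15 = 97 ≤ 110
No further seizures.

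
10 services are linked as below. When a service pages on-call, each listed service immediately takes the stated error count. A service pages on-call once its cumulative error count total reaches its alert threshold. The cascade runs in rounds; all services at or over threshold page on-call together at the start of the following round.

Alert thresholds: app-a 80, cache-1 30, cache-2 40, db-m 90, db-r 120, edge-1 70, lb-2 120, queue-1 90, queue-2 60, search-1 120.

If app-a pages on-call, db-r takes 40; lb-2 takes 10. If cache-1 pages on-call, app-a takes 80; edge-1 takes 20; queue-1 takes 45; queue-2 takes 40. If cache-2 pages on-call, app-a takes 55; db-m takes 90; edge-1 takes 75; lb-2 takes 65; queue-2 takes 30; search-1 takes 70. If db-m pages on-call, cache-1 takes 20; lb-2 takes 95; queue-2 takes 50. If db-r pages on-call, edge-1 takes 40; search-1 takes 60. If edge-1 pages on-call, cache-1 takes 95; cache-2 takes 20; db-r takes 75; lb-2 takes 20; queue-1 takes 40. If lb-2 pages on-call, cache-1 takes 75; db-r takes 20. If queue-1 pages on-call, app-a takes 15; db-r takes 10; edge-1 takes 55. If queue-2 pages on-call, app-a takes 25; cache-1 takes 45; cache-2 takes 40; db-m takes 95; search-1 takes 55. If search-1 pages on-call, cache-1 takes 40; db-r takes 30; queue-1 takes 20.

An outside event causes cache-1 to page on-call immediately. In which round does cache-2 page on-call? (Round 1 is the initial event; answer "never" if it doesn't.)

Round 1 — cache-1 pages on-call (initial).
  app-a: +80 → 80 ≥ 80
  edge-1: +20 → 20 < 70
  queue-1: +45 → 45 < 90
  queue-2: +40 → 40 < 60
Round 2 — app-a pages on-call.
  db-r: +40 → 40 < 120
  lb-2: +10 → 10 < 120
No further pages.

never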